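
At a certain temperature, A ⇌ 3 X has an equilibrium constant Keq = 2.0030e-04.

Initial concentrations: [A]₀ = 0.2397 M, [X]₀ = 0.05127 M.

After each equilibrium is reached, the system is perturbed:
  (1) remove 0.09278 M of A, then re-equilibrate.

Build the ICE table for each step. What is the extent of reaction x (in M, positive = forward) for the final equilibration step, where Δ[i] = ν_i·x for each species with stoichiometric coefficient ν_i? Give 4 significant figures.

x = -0.001753 M

Q₀ = 5.6224e-04 vs Keq = 2.0030e-04 ⇒ Q>K, reverse
Step 1:
                   A          X
  I           0.2397    0.05127
  C         0.004893   -0.01468
  E           0.2446    0.03659
  solve Keq expr → x = -0.004893; check Q = 2.0030e-04
Then remove 0.09278 M of A.
Step 2:
                   A          X
  I           0.1518    0.03659
  C         0.001753  -0.005259
  E           0.1536    0.03133
  solve Keq expr → x = -0.001753; check Q = 2.0030e-04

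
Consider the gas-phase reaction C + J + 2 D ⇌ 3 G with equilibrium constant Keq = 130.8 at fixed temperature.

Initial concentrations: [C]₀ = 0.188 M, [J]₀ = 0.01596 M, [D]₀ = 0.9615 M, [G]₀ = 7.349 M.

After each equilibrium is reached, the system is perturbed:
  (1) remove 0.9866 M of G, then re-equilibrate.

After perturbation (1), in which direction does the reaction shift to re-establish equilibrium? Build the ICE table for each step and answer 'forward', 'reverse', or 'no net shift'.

Direction: forward

Q₀ = 1.4309e+05 vs Keq = 130.8 ⇒ Q>K, reverse
Step 1:
                   C          J          D          G
  Initial      0.188    0.01596     0.9615      7.349
  Change      0.5164     0.5164      1.033     -1.549
  Equil       0.7044     0.5324      1.994        5.8
  solve Keq expr → x = -0.5164; check Q = 130.8
Then remove 0.9866 M of G.
Step 2:
                   C          J          D          G
  Initial     0.7044     0.5324      1.994      4.813
  Change     -0.0752    -0.0752    -0.1504     0.2256
  Equil       0.6292     0.4572      1.844      5.039
  solve Keq expr → x = 0.0752; check Q = 130.8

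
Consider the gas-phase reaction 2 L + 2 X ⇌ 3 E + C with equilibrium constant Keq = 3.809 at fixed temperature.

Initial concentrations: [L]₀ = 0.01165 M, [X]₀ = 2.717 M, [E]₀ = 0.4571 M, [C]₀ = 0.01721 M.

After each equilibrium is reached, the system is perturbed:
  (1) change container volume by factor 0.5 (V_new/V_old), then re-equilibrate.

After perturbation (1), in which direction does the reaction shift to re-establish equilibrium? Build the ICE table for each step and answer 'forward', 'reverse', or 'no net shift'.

Q₀ = 1.641 vs Keq = 3.809 ⇒ Q<K, forward
Step 1:
                    L           X           E           C
  Initial     0.01165       2.717      0.4571     0.01721
  Change    -0.003479   -0.003479    0.005219     0.00174
  Equil      0.008171       2.714      0.4623     0.01895
  solve Keq expr → x = 0.00174; check Q = 3.809
Then change container volume by factor 0.5 (V_new/V_old).
Step 2:
                    L           X           E           C
  Initial     0.01634       5.427      0.9246      0.0379
  Change            0           0           0           0
  Equil       0.01634       5.427      0.9246      0.0379
  solve Keq expr → x = 0; check Q = 3.809

Direction: no net shift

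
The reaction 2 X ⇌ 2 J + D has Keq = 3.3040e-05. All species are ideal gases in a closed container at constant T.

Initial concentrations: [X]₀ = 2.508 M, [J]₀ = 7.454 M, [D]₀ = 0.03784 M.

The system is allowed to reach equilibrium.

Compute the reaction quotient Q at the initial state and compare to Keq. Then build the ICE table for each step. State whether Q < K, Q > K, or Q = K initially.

Q₀ = 0.3343; Q > K (proceeds reverse)

Q₀ = 0.3343 vs Keq = 3.3040e-05 ⇒ Q>K, reverse
Step 1:
                    X           J           D
  I             2.508       7.454     0.03784
  C           0.07567    -0.07567    -0.03784
  E             2.584       7.378  4.0513e-06
  solve Keq expr → x = -0.03784; check Q = 3.3040e-05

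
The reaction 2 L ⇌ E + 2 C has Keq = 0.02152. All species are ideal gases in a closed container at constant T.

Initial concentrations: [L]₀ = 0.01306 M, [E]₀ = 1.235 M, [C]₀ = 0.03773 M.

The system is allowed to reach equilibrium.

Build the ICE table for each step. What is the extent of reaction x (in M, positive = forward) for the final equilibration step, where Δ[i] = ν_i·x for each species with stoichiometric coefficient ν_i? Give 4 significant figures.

x = -0.01589 M

Q₀ = 10.31 vs Keq = 0.02152 ⇒ Q>K, reverse
Step 1:
                    L           E           C
  Initial     0.01306       1.235     0.03773
  Change      0.03177    -0.01589    -0.03177
  Equil       0.04483       1.219    0.005957
  solve Keq expr → x = -0.01589; check Q = 0.02152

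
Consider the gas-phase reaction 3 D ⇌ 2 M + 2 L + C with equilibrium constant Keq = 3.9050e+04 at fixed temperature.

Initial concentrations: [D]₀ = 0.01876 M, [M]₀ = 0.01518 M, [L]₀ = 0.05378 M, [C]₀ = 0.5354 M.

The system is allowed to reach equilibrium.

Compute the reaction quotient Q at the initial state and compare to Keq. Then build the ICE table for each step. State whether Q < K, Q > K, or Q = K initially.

Q₀ = 0.05405 vs Keq = 3.9050e+04 ⇒ Q<K, forward
Step 1:
                    D           M           L           C
  Initial     0.01876     0.01518     0.05378      0.5354
  Change      -0.0184     0.01227     0.01227    0.006134
  Equil    3.5721e-04     0.02745     0.06605      0.5415
  solve Keq expr → x = 0.006134; check Q = 3.9050e+04

Q₀ = 0.05405; Q < K (proceeds forward)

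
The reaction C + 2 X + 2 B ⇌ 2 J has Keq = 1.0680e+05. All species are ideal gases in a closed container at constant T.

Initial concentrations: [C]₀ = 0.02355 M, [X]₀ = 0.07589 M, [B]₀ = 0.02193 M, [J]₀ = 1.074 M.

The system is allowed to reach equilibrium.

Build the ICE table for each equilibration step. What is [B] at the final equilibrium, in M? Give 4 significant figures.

[B]_eq = 0.08957 M

Q₀ = 1.7684e+07 vs Keq = 1.0680e+05 ⇒ Q>K, reverse
Step 1:
                  C         X         B         J
  Initial   0.02355   0.07589   0.02193     1.074
  Change    0.03382   0.06764   0.06764  -0.06764
  Equil     0.05737    0.1435   0.08957     1.006
  solve Keq expr → x = -0.03382; check Q = 1.0680e+05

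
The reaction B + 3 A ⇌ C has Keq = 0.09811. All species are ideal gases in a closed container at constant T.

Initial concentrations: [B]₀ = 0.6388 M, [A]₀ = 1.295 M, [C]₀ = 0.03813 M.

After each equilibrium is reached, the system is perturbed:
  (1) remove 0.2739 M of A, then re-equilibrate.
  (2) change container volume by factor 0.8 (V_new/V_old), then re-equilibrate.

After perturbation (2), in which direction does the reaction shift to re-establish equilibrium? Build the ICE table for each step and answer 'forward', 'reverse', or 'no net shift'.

Direction: forward

Q₀ = 0.02748 vs Keq = 0.09811 ⇒ Q<K, forward
Step 1:
                    B           A           C
  init         0.6388       1.295     0.03813
  Δ          -0.04923     -0.1477     0.04923
  eq           0.5896       1.147     0.08736
  solve Keq expr → x = 0.04923; check Q = 0.09811
Then remove 0.2739 M of A.
Step 2:
                    B           A           C
  init         0.5896      0.8734     0.08736
  Δ           0.03188     0.09563    -0.03188
  eq           0.6214       0.969     0.05548
  solve Keq expr → x = -0.03188; check Q = 0.09811
Then change container volume by factor 0.8 (V_new/V_old).
Step 3:
                    B           A           C
  init         0.7768       1.211     0.06935
  Δ          -0.03201    -0.09604     0.03201
  eq           0.7448       1.115      0.1014
  solve Keq expr → x = 0.03201; check Q = 0.09811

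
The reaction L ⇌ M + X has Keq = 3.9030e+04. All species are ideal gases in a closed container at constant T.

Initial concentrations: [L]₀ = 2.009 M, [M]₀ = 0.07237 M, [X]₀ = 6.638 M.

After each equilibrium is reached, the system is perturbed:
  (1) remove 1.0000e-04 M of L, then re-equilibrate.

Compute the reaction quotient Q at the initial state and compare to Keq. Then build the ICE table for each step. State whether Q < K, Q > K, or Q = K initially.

Q₀ = 0.2391 vs Keq = 3.9030e+04 ⇒ Q<K, forward
Step 1:
                    L           M           X
  Initial       2.009     0.07237       6.638
  Change       -2.009       2.009       2.009
  Equil    4.6100e-04       2.081       8.647
  solve Keq expr → x = 2.009; check Q = 3.9030e+04
Then remove 1.0000e-04 M of L.
Step 2:
                    L           M           X
  Initial  3.6100e-04       2.081       8.647
  Change   9.9973e-05 -9.9973e-05 -9.9973e-05
  Equil    4.6097e-04       2.081       8.646
  solve Keq expr → x = -9.9973e-05; check Q = 3.9030e+04

Q₀ = 0.2391; Q < K (proceeds forward)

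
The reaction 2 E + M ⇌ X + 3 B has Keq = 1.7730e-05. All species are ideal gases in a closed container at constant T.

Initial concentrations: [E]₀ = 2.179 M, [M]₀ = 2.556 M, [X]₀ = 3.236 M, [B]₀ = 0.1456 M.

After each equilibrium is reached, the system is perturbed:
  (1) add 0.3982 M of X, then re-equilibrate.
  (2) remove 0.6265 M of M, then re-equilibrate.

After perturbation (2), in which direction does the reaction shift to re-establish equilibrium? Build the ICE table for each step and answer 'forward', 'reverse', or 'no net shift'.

Direction: reverse

Q₀ = 8.2303e-04 vs Keq = 1.7730e-05 ⇒ Q>K, reverse
Step 1:
                  E         M         X         B
  Initial     2.179     2.556     3.236    0.1456
  Change    0.06927   0.03463  -0.03463   -0.1039
  Equil       2.248     2.591     3.201    0.0417
  solve Keq expr → x = -0.03463; check Q = 1.7730e-05
Then add 0.3982 M of X.
Step 2:
                  E         M         X         B
  Initial     2.248     2.591       3.6    0.0417
  Change   0.001054 5.2701e-04 -5.2701e-04 -0.001581
  Equil       2.249     2.591     3.599   0.04012
  solve Keq expr → x = -5.2701e-04; check Q = 1.7730e-05
Then remove 0.6265 M of M.
Step 3:
                  E         M         X         B
  Initial     2.249     1.965     3.599   0.04012
  Change   0.002333  0.001167 -0.001167   -0.0035
  Equil       2.252     1.966     3.598   0.03662
  solve Keq expr → x = -0.001167; check Q = 1.7730e-05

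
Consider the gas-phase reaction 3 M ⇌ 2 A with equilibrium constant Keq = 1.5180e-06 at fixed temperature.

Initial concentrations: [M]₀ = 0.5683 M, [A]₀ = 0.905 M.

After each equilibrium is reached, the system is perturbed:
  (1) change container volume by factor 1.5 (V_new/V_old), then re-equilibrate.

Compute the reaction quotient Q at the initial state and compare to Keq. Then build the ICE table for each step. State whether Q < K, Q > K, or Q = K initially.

Q₀ = 4.462 vs Keq = 1.5180e-06 ⇒ Q>K, reverse
Step 1:
                   M          A
  I           0.5683      0.905
  C            1.353    -0.9017
  E            1.921    0.00328
  solve Keq expr → x = -0.4509; check Q = 1.5180e-06
Then change container volume by factor 1.5 (V_new/V_old).
Step 2:
                   M          A
  I            1.281   0.002187
  C       6.0003e-04 -4.0002e-04
  E            1.281   0.001787
  solve Keq expr → x = -2.0001e-04; check Q = 1.5180e-06

Q₀ = 4.462; Q > K (proceeds reverse)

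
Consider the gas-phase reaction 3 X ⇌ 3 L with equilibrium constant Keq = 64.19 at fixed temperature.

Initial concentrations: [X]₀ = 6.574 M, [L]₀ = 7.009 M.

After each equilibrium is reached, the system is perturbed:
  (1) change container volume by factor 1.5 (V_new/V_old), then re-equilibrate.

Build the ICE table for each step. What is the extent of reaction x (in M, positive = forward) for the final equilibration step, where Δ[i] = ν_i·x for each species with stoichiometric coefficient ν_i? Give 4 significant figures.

x = 0 M

Q₀ = 1.212 vs Keq = 64.19 ⇒ Q<K, forward
Step 1:
                    X           L
  Initial       6.574       7.009
  Change        -3.86        3.86
  Equil         2.714       10.87
  solve Keq expr → x = 1.287; check Q = 64.19
Then change container volume by factor 1.5 (V_new/V_old).
Step 2:
                    X           L
  Initial        1.81       7.246
  Change            0           0
  Equil          1.81       7.246
  solve Keq expr → x = 0; check Q = 64.19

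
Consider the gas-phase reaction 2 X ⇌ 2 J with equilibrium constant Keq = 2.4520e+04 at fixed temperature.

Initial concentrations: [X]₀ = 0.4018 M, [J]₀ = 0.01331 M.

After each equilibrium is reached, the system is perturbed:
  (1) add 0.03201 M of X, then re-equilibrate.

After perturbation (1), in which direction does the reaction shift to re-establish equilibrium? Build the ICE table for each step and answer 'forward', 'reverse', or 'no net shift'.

Q₀ = 0.001097 vs Keq = 2.4520e+04 ⇒ Q<K, forward
Step 1:
                  X         J
  I          0.4018   0.01331
  C         -0.3992    0.3992
  E        0.002634    0.4125
  solve Keq expr → x = 0.1996; check Q = 2.4520e+04
Then add 0.03201 M of X.
Step 2:
                  X         J
  I         0.03464    0.4125
  C        -0.03181   0.03181
  E        0.002837    0.4443
  solve Keq expr → x = 0.0159; check Q = 2.4520e+04

Direction: forward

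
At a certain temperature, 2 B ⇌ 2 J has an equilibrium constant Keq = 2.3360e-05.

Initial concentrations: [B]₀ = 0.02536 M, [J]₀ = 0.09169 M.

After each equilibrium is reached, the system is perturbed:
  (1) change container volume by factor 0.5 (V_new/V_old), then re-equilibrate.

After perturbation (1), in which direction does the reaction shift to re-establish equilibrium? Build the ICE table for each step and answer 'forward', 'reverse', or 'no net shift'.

Direction: no net shift

Q₀ = 13.07 vs Keq = 2.3360e-05 ⇒ Q>K, reverse
Step 1:
                   B          J
  I          0.02536    0.09169
  C          0.09113   -0.09113
  E           0.1165 5.6301e-04
  solve Keq expr → x = -0.04556; check Q = 2.3360e-05
Then change container volume by factor 0.5 (V_new/V_old).
Step 2:
                   B          J
  I            0.233   0.001126
  C                0          0
  E            0.233   0.001126
  solve Keq expr → x = 0; check Q = 2.3360e-05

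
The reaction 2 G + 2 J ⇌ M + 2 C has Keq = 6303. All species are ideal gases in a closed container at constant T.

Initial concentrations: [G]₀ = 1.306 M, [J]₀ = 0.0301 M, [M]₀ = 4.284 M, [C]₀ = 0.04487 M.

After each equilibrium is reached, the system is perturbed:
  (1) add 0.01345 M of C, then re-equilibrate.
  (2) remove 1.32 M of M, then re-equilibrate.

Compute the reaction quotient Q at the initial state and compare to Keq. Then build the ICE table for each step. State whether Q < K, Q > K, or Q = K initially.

Q₀ = 5.581; Q < K (proceeds forward)

Q₀ = 5.581 vs Keq = 6303 ⇒ Q<K, forward
Step 1:
                   G          J          M          C
  init         1.306     0.0301      4.284    0.04487
  Δ          -0.0286    -0.0286     0.0143     0.0286
  eq           1.277   0.001502      4.298    0.07347
  solve Keq expr → x = 0.0143; check Q = 6303
Then add 0.01345 M of C.
Step 2:
                   G          J          M          C
  init         1.277   0.001502      4.298    0.08692
  Δ       2.6906e-04 2.6906e-04 -1.3453e-04 -2.6906e-04
  eq           1.278   0.001771      4.298    0.08665
  solve Keq expr → x = -1.3453e-04; check Q = 6303
Then remove 1.32 M of M.
Step 3:
                   G          J          M          C
  init         1.278   0.001771      2.978    0.08665
  Δ       -2.9148e-04 -2.9148e-04 1.4574e-04 2.9148e-04
  eq           1.277   0.001479      2.978    0.08694
  solve Keq expr → x = 1.4574e-04; check Q = 6303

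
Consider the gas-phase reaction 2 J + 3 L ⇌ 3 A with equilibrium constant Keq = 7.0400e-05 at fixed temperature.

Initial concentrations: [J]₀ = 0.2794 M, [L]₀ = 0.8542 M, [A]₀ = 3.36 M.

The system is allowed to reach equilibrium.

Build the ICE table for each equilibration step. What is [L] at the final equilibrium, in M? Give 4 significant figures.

[L]_eq = 3.929 M

Q₀ = 779.6 vs Keq = 7.0400e-05 ⇒ Q>K, reverse
Step 1:
                    J           L           A
  I            0.2794      0.8542        3.36
  C              2.05       3.075      -3.075
  E             2.329       3.929      0.2851
  solve Keq expr → x = -1.025; check Q = 7.0400e-05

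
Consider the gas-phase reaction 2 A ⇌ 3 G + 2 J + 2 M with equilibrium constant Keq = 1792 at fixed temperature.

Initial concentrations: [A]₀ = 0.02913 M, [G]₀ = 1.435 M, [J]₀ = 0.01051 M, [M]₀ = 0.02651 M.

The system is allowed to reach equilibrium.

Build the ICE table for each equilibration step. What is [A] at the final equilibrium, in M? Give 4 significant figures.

Q₀ = 2.7033e-04 vs Keq = 1792 ⇒ Q<K, forward
Step 1:
                    A           G           J           M
  Initial     0.02913       1.435     0.01051     0.02651
  Change     -0.02904     0.04356     0.02904     0.02904
  Equil    9.3294e-05       1.479     0.03955     0.05555
  solve Keq expr → x = 0.01452; check Q = 1792

[A]_eq = 9.3294e-05 M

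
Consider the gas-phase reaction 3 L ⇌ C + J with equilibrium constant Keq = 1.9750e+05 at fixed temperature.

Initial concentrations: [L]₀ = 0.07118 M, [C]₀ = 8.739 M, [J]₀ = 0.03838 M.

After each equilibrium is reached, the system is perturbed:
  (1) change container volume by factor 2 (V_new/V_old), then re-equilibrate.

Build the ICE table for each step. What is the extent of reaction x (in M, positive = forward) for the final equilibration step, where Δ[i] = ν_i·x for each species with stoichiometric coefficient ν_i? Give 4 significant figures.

Q₀ = 930 vs Keq = 1.9750e+05 ⇒ Q<K, forward
Step 1:
                  L         C         J
  init      0.07118     8.739   0.03838
  Δ        -0.05751   0.01917   0.01917
  eq        0.01367     8.758   0.05755
  solve Keq expr → x = 0.01917; check Q = 1.9750e+05
Then change container volume by factor 2 (V_new/V_old).
Step 2:
                  L         C         J
  init     0.006833     4.379   0.02878
  Δ        0.001718 -5.7271e-04 -5.7271e-04
  eq       0.008551     4.379    0.0282
  solve Keq expr → x = -5.7271e-04; check Q = 1.9750e+05

x = -5.7271e-04 M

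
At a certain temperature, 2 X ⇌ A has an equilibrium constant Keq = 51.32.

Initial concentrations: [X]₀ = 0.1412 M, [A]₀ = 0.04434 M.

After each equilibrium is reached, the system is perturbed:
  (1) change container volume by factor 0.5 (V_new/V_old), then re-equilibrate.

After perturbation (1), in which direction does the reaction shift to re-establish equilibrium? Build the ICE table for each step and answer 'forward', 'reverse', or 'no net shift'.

Direction: forward

Q₀ = 2.224 vs Keq = 51.32 ⇒ Q<K, forward
Step 1:
                   X          A
  I           0.1412    0.04434
  C          -0.0985    0.04925
  E           0.0427    0.09359
  solve Keq expr → x = 0.04925; check Q = 51.32
Then change container volume by factor 0.5 (V_new/V_old).
Step 2:
                   X          A
  I          0.08541     0.1872
  C         -0.02317    0.01159
  E          0.06223     0.1988
  solve Keq expr → x = 0.01159; check Q = 51.32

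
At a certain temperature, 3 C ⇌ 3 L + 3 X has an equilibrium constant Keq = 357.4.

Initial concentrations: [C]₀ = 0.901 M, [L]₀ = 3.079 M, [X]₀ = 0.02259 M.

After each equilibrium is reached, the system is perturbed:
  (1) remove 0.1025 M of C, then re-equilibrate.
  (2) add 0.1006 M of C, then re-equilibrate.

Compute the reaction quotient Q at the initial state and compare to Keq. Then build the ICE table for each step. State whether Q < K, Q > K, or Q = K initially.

Q₀ = 4.6005e-04 vs Keq = 357.4 ⇒ Q<K, forward
Step 1:
                   C          L          X
  Initial      0.901      3.079    0.02259
  Change     -0.5864     0.5864     0.5864
  Equil       0.3146      3.665      0.609
  solve Keq expr → x = 0.1955; check Q = 357.4
Then remove 0.1025 M of C.
Step 2:
                   C          L          X
  Initial     0.2121      3.665      0.609
  Change     0.06433   -0.06433   -0.06433
  Equil       0.2764      3.601     0.5447
  solve Keq expr → x = -0.02144; check Q = 357.4
Then add 0.1006 M of C.
Step 3:
                   C          L          X
  Initial      0.377      3.601     0.5447
  Change    -0.06315    0.06315    0.06315
  Equil       0.3139      3.664     0.6078
  solve Keq expr → x = 0.02105; check Q = 357.4

Q₀ = 4.6005e-04; Q < K (proceeds forward)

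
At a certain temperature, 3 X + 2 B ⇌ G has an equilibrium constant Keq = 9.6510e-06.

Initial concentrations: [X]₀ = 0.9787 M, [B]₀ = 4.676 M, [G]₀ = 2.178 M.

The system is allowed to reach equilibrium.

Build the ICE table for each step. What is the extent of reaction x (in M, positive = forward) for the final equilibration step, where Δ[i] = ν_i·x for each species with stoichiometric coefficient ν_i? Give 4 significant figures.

x = -1.951 M

Q₀ = 0.1063 vs Keq = 9.6510e-06 ⇒ Q>K, reverse
Step 1:
                    X           B           G
  I            0.9787       4.676       2.178
  C             5.854       3.903      -1.951
  E             6.833       8.579      0.2266
  solve Keq expr → x = -1.951; check Q = 9.6510e-06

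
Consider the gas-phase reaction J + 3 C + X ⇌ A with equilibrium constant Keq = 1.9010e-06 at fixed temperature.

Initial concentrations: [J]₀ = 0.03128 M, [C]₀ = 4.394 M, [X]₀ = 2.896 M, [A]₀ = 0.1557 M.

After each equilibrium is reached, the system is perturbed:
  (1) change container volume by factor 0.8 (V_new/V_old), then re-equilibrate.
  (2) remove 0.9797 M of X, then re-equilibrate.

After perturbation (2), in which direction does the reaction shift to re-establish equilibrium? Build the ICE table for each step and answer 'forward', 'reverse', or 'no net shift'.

Direction: reverse

Q₀ = 0.02026 vs Keq = 1.9010e-06 ⇒ Q>K, reverse
Step 1:
                  J         C         X         A
  init      0.03128     4.394     2.896    0.1557
  Δ          0.1556    0.4667    0.1556   -0.1556
  eq         0.1869     4.861     3.052 1.2448e-04
  solve Keq expr → x = -0.1556; check Q = 1.9010e-06
Then change container volume by factor 0.8 (V_new/V_old).
Step 2:
                  J         C         X         A
  init       0.2336     6.076     3.814 1.5561e-04
  Δ       -2.2378e-04 -6.7134e-04 -2.2378e-04 2.2378e-04
  eq         0.2333     6.075     3.814 3.7938e-04
  solve Keq expr → x = 2.2378e-04; check Q = 1.9010e-06
Then remove 0.9797 M of X.
Step 3:
                  J         C         X         A
  init       0.2333     6.075     2.835 3.7938e-04
  Δ       9.7278e-05 2.9183e-04 9.7278e-05 -9.7278e-05
  eq         0.2334     6.076     2.835 2.8211e-04
  solve Keq expr → x = -9.7278e-05; check Q = 1.9010e-06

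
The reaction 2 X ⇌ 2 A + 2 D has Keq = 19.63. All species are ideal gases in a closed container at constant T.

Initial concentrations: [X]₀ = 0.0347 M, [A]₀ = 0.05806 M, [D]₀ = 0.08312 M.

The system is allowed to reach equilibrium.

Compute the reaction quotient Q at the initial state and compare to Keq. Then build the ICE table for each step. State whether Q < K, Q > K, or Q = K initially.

Q₀ = 0.01934; Q < K (proceeds forward)

Q₀ = 0.01934 vs Keq = 19.63 ⇒ Q<K, forward
Step 1:
                  X         A         D
  init       0.0347   0.05806   0.08312
  Δ        -0.03234   0.03234   0.03234
  eq       0.002356    0.0904    0.1155
  solve Keq expr → x = 0.01617; check Q = 19.63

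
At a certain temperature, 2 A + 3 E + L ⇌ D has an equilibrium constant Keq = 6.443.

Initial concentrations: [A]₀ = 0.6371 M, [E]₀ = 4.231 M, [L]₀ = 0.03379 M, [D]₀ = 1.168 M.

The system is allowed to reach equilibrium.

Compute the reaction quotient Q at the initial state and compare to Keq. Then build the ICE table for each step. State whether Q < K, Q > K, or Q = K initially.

Q₀ = 1.124 vs Keq = 6.443 ⇒ Q<K, forward
Step 1:
                  A         E         L         D
  init       0.6371     4.231   0.03379     1.168
  Δ        -0.05243  -0.07865  -0.02622   0.02622
  eq         0.5847     4.152  0.007573     1.194
  solve Keq expr → x = 0.02622; check Q = 6.443

Q₀ = 1.124; Q < K (proceeds forward)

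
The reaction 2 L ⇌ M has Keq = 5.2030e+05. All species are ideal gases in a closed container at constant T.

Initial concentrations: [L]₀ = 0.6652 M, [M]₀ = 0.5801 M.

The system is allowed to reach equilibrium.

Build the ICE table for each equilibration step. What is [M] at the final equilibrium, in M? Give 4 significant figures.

[M]_eq = 0.912 M

Q₀ = 1.311 vs Keq = 5.2030e+05 ⇒ Q<K, forward
Step 1:
                    L           M
  Initial      0.6652      0.5801
  Change      -0.6639      0.3319
  Equil      0.001324       0.912
  solve Keq expr → x = 0.3319; check Q = 5.2030e+05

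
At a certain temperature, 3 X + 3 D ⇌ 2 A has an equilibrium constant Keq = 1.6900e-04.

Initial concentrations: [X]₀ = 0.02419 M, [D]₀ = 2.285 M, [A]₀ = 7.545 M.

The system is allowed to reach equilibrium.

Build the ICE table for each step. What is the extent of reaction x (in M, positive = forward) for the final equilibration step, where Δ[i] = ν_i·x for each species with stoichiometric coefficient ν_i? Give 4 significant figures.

Q₀ = 3.3709e+05 vs Keq = 1.6900e-04 ⇒ Q>K, reverse
Step 1:
                  X         D         A
  I         0.02419     2.285     7.545
  C           5.589     5.589    -3.726
  E           5.613     7.874     3.819
  solve Keq expr → x = -1.863; check Q = 1.6900e-04

x = -1.863 M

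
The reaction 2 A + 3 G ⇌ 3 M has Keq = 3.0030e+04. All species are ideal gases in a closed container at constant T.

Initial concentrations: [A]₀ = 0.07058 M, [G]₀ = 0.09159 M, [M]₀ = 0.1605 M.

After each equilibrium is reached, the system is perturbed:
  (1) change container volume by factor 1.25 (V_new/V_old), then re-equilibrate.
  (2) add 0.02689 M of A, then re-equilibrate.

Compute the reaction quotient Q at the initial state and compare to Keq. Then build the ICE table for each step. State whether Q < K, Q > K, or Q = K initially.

Q₀ = 1080; Q < K (proceeds forward)

Q₀ = 1080 vs Keq = 3.0030e+04 ⇒ Q<K, forward
Step 1:
                   A          G          M
  I          0.07058    0.09159     0.1605
  C         -0.02658   -0.03987    0.03987
  E            0.044    0.05172     0.2004
  solve Keq expr → x = 0.01329; check Q = 3.0030e+04
Then change container volume by factor 1.25 (V_new/V_old).
Step 2:
                   A          G          M
  I           0.0352    0.04138     0.1603
  C         0.002378   0.003567  -0.003567
  E          0.03758    0.04494     0.1567
  solve Keq expr → x = -0.001189; check Q = 3.0030e+04
Then add 0.02689 M of A.
Step 3:
                   A          G          M
  I          0.06447    0.04494     0.1567
  C        -0.006247   -0.00937    0.00937
  E          0.05822    0.03557     0.1661
  solve Keq expr → x = 0.003123; check Q = 3.0030e+04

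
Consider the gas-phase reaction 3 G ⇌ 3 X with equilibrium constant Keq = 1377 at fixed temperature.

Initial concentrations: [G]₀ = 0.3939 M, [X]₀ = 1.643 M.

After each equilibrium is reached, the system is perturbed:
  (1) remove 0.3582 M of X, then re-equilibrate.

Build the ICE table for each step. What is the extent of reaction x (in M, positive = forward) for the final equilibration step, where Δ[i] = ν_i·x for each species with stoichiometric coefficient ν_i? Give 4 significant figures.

Q₀ = 72.57 vs Keq = 1377 ⇒ Q<K, forward
Step 1:
                    G           X
  Initial      0.3939       1.643
  Change      -0.2259      0.2259
  Equil         0.168       1.869
  solve Keq expr → x = 0.0753; check Q = 1377
Then remove 0.3582 M of X.
Step 2:
                    G           X
  Initial       0.168       1.511
  Change     -0.02954     0.02954
  Equil        0.1384        1.54
  solve Keq expr → x = 0.009847; check Q = 1377

x = 0.009847 M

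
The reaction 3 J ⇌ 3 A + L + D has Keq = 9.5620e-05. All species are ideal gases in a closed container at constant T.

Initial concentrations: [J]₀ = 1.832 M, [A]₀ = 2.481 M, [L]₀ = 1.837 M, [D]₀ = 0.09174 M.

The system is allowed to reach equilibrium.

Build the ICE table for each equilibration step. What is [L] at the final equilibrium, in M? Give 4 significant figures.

[L]_eq = 1.745 M

Q₀ = 0.4186 vs Keq = 9.5620e-05 ⇒ Q>K, reverse
Step 1:
                   J          A          L          D
  I            1.832      2.481      1.837    0.09174
  C           0.2751    -0.2751   -0.09169   -0.09169
  E            2.107      2.206      1.745 4.7747e-05
  solve Keq expr → x = -0.09169; check Q = 9.5620e-05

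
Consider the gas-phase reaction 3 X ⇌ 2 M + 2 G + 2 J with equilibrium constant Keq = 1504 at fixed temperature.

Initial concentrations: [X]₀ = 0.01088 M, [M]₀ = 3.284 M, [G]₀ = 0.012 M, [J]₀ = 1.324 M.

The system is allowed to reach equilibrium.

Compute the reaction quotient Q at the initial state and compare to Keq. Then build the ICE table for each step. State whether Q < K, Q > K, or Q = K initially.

Q₀ = 2114; Q > K (proceeds reverse)

Q₀ = 2114 vs Keq = 1504 ⇒ Q>K, reverse
Step 1:
                   X          M          G          J
  I          0.01088      3.284      0.012      1.324
  C       8.9479e-04 -5.9653e-04 -5.9653e-04 -5.9653e-04
  E          0.01177      3.283     0.0114      1.323
  solve Keq expr → x = -2.9826e-04; check Q = 1504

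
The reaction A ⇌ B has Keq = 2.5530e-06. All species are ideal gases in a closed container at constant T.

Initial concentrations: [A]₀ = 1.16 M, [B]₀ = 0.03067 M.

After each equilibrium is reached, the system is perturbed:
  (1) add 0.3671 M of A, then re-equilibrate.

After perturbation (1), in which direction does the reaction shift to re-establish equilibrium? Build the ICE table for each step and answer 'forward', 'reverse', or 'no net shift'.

Direction: forward

Q₀ = 0.02644 vs Keq = 2.5530e-06 ⇒ Q>K, reverse
Step 1:
                    A           B
  Initial        1.16     0.03067
  Change      0.03067    -0.03067
  Equil         1.191  3.0398e-06
  solve Keq expr → x = -0.03067; check Q = 2.5530e-06
Then add 0.3671 M of A.
Step 2:
                    A           B
  Initial       1.558  3.0398e-06
  Change  -9.3720e-07  9.3720e-07
  Equil         1.558  3.9770e-06
  solve Keq expr → x = 9.3720e-07; check Q = 2.5530e-06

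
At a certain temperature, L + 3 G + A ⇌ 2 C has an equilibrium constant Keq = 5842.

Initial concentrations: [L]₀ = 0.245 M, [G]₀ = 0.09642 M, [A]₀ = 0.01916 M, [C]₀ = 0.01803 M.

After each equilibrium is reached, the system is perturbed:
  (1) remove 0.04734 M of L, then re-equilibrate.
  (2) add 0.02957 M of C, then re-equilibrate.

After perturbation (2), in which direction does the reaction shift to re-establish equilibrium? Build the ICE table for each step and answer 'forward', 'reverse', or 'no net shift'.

Direction: reverse

Q₀ = 77.26 vs Keq = 5842 ⇒ Q<K, forward
Step 1:
                   L          G          A          C
  I            0.245    0.09642    0.01916    0.01803
  C          -0.0125   -0.03749    -0.0125      0.025
  E           0.2325    0.05893   0.006662    0.04303
  solve Keq expr → x = 0.0125; check Q = 5842
Then remove 0.04734 M of L.
Step 2:
                   L          G          A          C
  I           0.1852    0.05893   0.006662    0.04303
  C       5.7766e-04   0.001733 5.7766e-04  -0.001155
  E           0.1857    0.06066   0.007239    0.04187
  solve Keq expr → x = -5.7766e-04; check Q = 5842
Then add 0.02957 M of C.
Step 3:
                   L          G          A          C
  I           0.1857    0.06066   0.007239    0.07144
  C         0.003397    0.01019   0.003397  -0.006793
  E           0.1891    0.07085    0.01064    0.06465
  solve Keq expr → x = -0.003397; check Q = 5842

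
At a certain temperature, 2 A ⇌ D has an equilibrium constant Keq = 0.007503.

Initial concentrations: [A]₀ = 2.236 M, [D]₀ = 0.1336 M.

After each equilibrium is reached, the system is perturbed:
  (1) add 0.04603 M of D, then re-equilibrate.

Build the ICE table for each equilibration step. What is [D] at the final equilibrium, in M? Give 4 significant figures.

Q₀ = 0.02672 vs Keq = 0.007503 ⇒ Q>K, reverse
Step 1:
                    A           D
  Initial       2.236      0.1336
  Change       0.1796    -0.08982
  Equil         2.416     0.04378
  solve Keq expr → x = -0.08982; check Q = 0.007503
Then add 0.04603 M of D.
Step 2:
                    A           D
  Initial       2.416     0.08981
  Change      0.08573    -0.04287
  Equil         2.501     0.04695
  solve Keq expr → x = -0.04287; check Q = 0.007503

[D]_eq = 0.04695 M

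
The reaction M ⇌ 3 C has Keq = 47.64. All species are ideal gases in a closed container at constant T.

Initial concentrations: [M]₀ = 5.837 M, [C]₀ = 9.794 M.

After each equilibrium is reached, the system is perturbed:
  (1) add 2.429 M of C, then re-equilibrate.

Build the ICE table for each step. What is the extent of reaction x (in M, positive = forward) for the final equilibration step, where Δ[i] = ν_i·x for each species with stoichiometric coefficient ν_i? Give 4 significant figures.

Q₀ = 160.9 vs Keq = 47.64 ⇒ Q>K, reverse
Step 1:
                    M           C
  init          5.837       9.794
  Δ            0.9741      -2.922
  eq            6.811       6.872
  solve Keq expr → x = -0.9741; check Q = 47.64
Then add 2.429 M of C.
Step 2:
                    M           C
  init          6.811       9.301
  Δ            0.7305      -2.192
  eq            7.542       7.109
  solve Keq expr → x = -0.7305; check Q = 47.64

x = -0.7305 M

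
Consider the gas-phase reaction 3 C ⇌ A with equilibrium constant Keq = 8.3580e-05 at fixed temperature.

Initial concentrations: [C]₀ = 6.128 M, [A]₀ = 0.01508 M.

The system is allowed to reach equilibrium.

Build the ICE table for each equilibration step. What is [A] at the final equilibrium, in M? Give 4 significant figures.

Q₀ = 6.5531e-05 vs Keq = 8.3580e-05 ⇒ Q<K, forward
Step 1:
                   C          A
  I            6.128    0.01508
  C         -0.01212    0.00404
  E            6.116    0.01912
  solve Keq expr → x = 0.00404; check Q = 8.3580e-05

[A]_eq = 0.01912 M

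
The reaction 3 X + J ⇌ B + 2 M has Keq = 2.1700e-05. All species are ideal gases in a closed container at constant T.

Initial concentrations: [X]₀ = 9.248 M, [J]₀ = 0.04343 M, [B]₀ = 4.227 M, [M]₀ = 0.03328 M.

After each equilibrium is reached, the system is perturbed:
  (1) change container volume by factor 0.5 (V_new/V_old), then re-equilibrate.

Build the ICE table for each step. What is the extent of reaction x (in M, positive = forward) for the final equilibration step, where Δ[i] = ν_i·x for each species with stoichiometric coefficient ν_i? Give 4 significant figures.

Q₀ = 1.3629e-04 vs Keq = 2.1700e-05 ⇒ Q>K, reverse
Step 1:
                  X         J         B         M
  I           9.248   0.04343     4.227   0.03328
  C         0.02785  0.009284 -0.009284  -0.01857
  E           9.276   0.05271     4.218   0.01471
  solve Keq expr → x = -0.009284; check Q = 2.1700e-05
Then change container volume by factor 0.5 (V_new/V_old).
Step 2:
                  X         J         B         M
  I           18.55    0.1054     8.435   0.02942
  C        -0.01653 -0.005509  0.005509   0.01102
  E           18.54   0.09992     8.441   0.04044
  solve Keq expr → x = 0.005509; check Q = 2.1700e-05

x = 0.005509 M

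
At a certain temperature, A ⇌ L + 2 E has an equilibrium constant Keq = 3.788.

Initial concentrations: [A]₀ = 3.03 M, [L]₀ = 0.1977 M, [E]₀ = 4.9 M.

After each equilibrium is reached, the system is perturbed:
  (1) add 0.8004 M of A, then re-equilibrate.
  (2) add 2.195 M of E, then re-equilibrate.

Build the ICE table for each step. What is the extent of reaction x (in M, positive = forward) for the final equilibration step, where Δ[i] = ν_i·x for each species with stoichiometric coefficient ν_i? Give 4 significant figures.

x = -0.1882 M

Q₀ = 1.567 vs Keq = 3.788 ⇒ Q<K, forward
Step 1:
                  A         L         E
  Initial      3.03    0.1977       4.9
  Change    -0.1887    0.1887    0.3775
  Equil       2.841    0.3864     5.277
  solve Keq expr → x = 0.1887; check Q = 3.788
Then add 0.8004 M of A.
Step 2:
                  A         L         E
  Initial     3.642    0.3864     5.277
  Change    -0.0731    0.0731    0.1462
  Equil       3.569    0.4595     5.424
  solve Keq expr → x = 0.0731; check Q = 3.788
Then add 2.195 M of E.
Step 3:
                  A         L         E
  Initial     3.569    0.4595     7.619
  Change     0.1882   -0.1882   -0.3764
  Equil       3.757    0.2713     7.242
  solve Keq expr → x = -0.1882; check Q = 3.788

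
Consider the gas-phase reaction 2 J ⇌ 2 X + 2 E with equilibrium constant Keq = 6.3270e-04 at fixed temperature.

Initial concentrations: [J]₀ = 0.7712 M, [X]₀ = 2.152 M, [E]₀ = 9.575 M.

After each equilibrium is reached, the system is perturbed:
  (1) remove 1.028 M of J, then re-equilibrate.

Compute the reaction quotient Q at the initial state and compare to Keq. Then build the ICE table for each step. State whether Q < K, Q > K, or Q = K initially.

Q₀ = 713.9; Q > K (proceeds reverse)

Q₀ = 713.9 vs Keq = 6.3270e-04 ⇒ Q>K, reverse
Step 1:
                    J           X           E
  init         0.7712       2.152       9.575
  Δ             2.142      -2.142      -2.142
  eq            2.913    0.009859       7.433
  solve Keq expr → x = -1.071; check Q = 6.3270e-04
Then remove 1.028 M of J.
Step 2:
                    J           X           E
  init          1.885    0.009859       7.433
  Δ          0.003464   -0.003464   -0.003464
  eq            1.889    0.006395       7.429
  solve Keq expr → x = -0.001732; check Q = 6.3270e-04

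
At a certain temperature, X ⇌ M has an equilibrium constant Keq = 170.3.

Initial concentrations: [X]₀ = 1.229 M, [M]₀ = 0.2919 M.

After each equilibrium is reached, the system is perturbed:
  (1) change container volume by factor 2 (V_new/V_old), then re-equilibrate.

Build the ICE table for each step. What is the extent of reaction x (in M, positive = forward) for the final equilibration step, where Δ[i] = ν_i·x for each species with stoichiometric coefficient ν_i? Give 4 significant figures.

x = 0 M

Q₀ = 0.2375 vs Keq = 170.3 ⇒ Q<K, forward
Step 1:
                    X           M
  I             1.229      0.2919
  C             -1.22        1.22
  E          0.008879       1.512
  solve Keq expr → x = 1.22; check Q = 170.3
Then change container volume by factor 2 (V_new/V_old).
Step 2:
                    X           M
  I          0.004439       0.756
  C                 0           0
  E          0.004439       0.756
  solve Keq expr → x = 0; check Q = 170.3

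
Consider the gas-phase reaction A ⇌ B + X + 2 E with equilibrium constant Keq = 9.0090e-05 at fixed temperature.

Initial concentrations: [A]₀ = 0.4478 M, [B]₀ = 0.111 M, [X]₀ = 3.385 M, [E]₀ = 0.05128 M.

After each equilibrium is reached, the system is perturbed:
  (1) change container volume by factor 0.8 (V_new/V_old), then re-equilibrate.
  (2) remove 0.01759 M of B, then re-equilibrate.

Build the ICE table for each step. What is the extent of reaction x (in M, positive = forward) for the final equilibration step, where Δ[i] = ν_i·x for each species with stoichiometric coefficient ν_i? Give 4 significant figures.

x = 4.5593e-04 M

Q₀ = 0.002206 vs Keq = 9.0090e-05 ⇒ Q>K, reverse
Step 1:
                    A           B           X           E
  Initial      0.4478       0.111       3.385     0.05128
  Change      0.01978    -0.01978    -0.01978    -0.03957
  Equil        0.4676     0.09122       3.365     0.01171
  solve Keq expr → x = -0.01978; check Q = 9.0090e-05
Then change container volume by factor 0.8 (V_new/V_old).
Step 2:
                    A           B           X           E
  Initial      0.5845       0.114       4.207     0.01464
  Change     0.002025   -0.002025   -0.002025    -0.00405
  Equil        0.5865       0.112       4.204     0.01059
  solve Keq expr → x = -0.002025; check Q = 9.0090e-05
Then remove 0.01759 M of B.
Step 3:
                    A           B           X           E
  Initial      0.5865     0.09441       4.204     0.01059
  Change  -4.5593e-04  4.5593e-04  4.5593e-04  9.1186e-04
  Equil         0.586     0.09486       4.205      0.0115
  solve Keq expr → x = 4.5593e-04; check Q = 9.0090e-05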